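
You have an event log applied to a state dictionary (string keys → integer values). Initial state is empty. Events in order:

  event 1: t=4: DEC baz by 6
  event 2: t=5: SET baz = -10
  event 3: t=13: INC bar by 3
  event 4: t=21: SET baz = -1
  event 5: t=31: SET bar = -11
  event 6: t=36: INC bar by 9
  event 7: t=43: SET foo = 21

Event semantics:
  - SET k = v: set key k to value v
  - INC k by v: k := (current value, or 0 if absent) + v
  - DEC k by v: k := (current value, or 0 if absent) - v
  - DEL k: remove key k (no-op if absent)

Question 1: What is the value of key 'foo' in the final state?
Answer: 21

Derivation:
Track key 'foo' through all 7 events:
  event 1 (t=4: DEC baz by 6): foo unchanged
  event 2 (t=5: SET baz = -10): foo unchanged
  event 3 (t=13: INC bar by 3): foo unchanged
  event 4 (t=21: SET baz = -1): foo unchanged
  event 5 (t=31: SET bar = -11): foo unchanged
  event 6 (t=36: INC bar by 9): foo unchanged
  event 7 (t=43: SET foo = 21): foo (absent) -> 21
Final: foo = 21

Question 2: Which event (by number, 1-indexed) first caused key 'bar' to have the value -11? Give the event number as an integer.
Answer: 5

Derivation:
Looking for first event where bar becomes -11:
  event 3: bar = 3
  event 4: bar = 3
  event 5: bar 3 -> -11  <-- first match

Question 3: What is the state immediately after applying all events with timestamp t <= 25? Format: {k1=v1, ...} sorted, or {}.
Apply events with t <= 25 (4 events):
  after event 1 (t=4: DEC baz by 6): {baz=-6}
  after event 2 (t=5: SET baz = -10): {baz=-10}
  after event 3 (t=13: INC bar by 3): {bar=3, baz=-10}
  after event 4 (t=21: SET baz = -1): {bar=3, baz=-1}

Answer: {bar=3, baz=-1}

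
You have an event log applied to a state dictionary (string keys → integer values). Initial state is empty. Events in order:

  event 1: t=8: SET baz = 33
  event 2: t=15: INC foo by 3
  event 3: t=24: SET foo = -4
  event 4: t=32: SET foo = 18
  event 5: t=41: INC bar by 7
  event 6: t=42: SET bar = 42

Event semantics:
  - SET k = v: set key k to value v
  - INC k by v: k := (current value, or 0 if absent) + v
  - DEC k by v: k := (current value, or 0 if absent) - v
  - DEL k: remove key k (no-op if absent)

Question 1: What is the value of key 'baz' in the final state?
Track key 'baz' through all 6 events:
  event 1 (t=8: SET baz = 33): baz (absent) -> 33
  event 2 (t=15: INC foo by 3): baz unchanged
  event 3 (t=24: SET foo = -4): baz unchanged
  event 4 (t=32: SET foo = 18): baz unchanged
  event 5 (t=41: INC bar by 7): baz unchanged
  event 6 (t=42: SET bar = 42): baz unchanged
Final: baz = 33

Answer: 33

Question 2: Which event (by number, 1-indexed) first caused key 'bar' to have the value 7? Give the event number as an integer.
Looking for first event where bar becomes 7:
  event 5: bar (absent) -> 7  <-- first match

Answer: 5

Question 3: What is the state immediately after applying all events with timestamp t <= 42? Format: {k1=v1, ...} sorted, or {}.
Apply events with t <= 42 (6 events):
  after event 1 (t=8: SET baz = 33): {baz=33}
  after event 2 (t=15: INC foo by 3): {baz=33, foo=3}
  after event 3 (t=24: SET foo = -4): {baz=33, foo=-4}
  after event 4 (t=32: SET foo = 18): {baz=33, foo=18}
  after event 5 (t=41: INC bar by 7): {bar=7, baz=33, foo=18}
  after event 6 (t=42: SET bar = 42): {bar=42, baz=33, foo=18}

Answer: {bar=42, baz=33, foo=18}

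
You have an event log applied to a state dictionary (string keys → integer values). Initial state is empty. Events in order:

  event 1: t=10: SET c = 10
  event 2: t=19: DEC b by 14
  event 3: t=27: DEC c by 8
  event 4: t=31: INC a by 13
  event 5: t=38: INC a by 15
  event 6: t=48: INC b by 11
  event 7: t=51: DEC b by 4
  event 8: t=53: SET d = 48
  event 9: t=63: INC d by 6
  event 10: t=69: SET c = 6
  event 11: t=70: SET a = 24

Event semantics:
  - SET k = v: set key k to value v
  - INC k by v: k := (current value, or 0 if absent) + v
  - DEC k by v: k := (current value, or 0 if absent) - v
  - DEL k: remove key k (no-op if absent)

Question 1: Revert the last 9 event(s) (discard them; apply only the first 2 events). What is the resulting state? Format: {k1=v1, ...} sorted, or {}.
Answer: {b=-14, c=10}

Derivation:
Keep first 2 events (discard last 9):
  after event 1 (t=10: SET c = 10): {c=10}
  after event 2 (t=19: DEC b by 14): {b=-14, c=10}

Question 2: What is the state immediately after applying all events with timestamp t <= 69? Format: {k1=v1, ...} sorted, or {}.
Answer: {a=28, b=-7, c=6, d=54}

Derivation:
Apply events with t <= 69 (10 events):
  after event 1 (t=10: SET c = 10): {c=10}
  after event 2 (t=19: DEC b by 14): {b=-14, c=10}
  after event 3 (t=27: DEC c by 8): {b=-14, c=2}
  after event 4 (t=31: INC a by 13): {a=13, b=-14, c=2}
  after event 5 (t=38: INC a by 15): {a=28, b=-14, c=2}
  after event 6 (t=48: INC b by 11): {a=28, b=-3, c=2}
  after event 7 (t=51: DEC b by 4): {a=28, b=-7, c=2}
  after event 8 (t=53: SET d = 48): {a=28, b=-7, c=2, d=48}
  after event 9 (t=63: INC d by 6): {a=28, b=-7, c=2, d=54}
  after event 10 (t=69: SET c = 6): {a=28, b=-7, c=6, d=54}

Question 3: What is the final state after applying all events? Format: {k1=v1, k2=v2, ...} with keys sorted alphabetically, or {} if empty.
Answer: {a=24, b=-7, c=6, d=54}

Derivation:
  after event 1 (t=10: SET c = 10): {c=10}
  after event 2 (t=19: DEC b by 14): {b=-14, c=10}
  after event 3 (t=27: DEC c by 8): {b=-14, c=2}
  after event 4 (t=31: INC a by 13): {a=13, b=-14, c=2}
  after event 5 (t=38: INC a by 15): {a=28, b=-14, c=2}
  after event 6 (t=48: INC b by 11): {a=28, b=-3, c=2}
  after event 7 (t=51: DEC b by 4): {a=28, b=-7, c=2}
  after event 8 (t=53: SET d = 48): {a=28, b=-7, c=2, d=48}
  after event 9 (t=63: INC d by 6): {a=28, b=-7, c=2, d=54}
  after event 10 (t=69: SET c = 6): {a=28, b=-7, c=6, d=54}
  after event 11 (t=70: SET a = 24): {a=24, b=-7, c=6, d=54}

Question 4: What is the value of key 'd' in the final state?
Track key 'd' through all 11 events:
  event 1 (t=10: SET c = 10): d unchanged
  event 2 (t=19: DEC b by 14): d unchanged
  event 3 (t=27: DEC c by 8): d unchanged
  event 4 (t=31: INC a by 13): d unchanged
  event 5 (t=38: INC a by 15): d unchanged
  event 6 (t=48: INC b by 11): d unchanged
  event 7 (t=51: DEC b by 4): d unchanged
  event 8 (t=53: SET d = 48): d (absent) -> 48
  event 9 (t=63: INC d by 6): d 48 -> 54
  event 10 (t=69: SET c = 6): d unchanged
  event 11 (t=70: SET a = 24): d unchanged
Final: d = 54

Answer: 54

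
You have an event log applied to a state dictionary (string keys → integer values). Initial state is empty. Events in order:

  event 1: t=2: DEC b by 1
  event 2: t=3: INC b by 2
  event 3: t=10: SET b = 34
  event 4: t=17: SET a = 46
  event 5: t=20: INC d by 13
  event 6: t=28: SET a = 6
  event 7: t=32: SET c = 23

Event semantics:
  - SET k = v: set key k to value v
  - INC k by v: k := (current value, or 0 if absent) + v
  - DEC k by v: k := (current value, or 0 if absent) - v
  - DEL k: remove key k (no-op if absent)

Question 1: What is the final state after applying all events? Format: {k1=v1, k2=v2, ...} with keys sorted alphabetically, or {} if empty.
Answer: {a=6, b=34, c=23, d=13}

Derivation:
  after event 1 (t=2: DEC b by 1): {b=-1}
  after event 2 (t=3: INC b by 2): {b=1}
  after event 3 (t=10: SET b = 34): {b=34}
  after event 4 (t=17: SET a = 46): {a=46, b=34}
  after event 5 (t=20: INC d by 13): {a=46, b=34, d=13}
  after event 6 (t=28: SET a = 6): {a=6, b=34, d=13}
  after event 7 (t=32: SET c = 23): {a=6, b=34, c=23, d=13}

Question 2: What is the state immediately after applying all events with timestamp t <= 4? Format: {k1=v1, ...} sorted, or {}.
Answer: {b=1}

Derivation:
Apply events with t <= 4 (2 events):
  after event 1 (t=2: DEC b by 1): {b=-1}
  after event 2 (t=3: INC b by 2): {b=1}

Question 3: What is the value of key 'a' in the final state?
Track key 'a' through all 7 events:
  event 1 (t=2: DEC b by 1): a unchanged
  event 2 (t=3: INC b by 2): a unchanged
  event 3 (t=10: SET b = 34): a unchanged
  event 4 (t=17: SET a = 46): a (absent) -> 46
  event 5 (t=20: INC d by 13): a unchanged
  event 6 (t=28: SET a = 6): a 46 -> 6
  event 7 (t=32: SET c = 23): a unchanged
Final: a = 6

Answer: 6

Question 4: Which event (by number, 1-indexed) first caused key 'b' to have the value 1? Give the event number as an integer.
Answer: 2

Derivation:
Looking for first event where b becomes 1:
  event 1: b = -1
  event 2: b -1 -> 1  <-- first match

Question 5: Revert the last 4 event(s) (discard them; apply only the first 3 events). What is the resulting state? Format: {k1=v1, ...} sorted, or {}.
Keep first 3 events (discard last 4):
  after event 1 (t=2: DEC b by 1): {b=-1}
  after event 2 (t=3: INC b by 2): {b=1}
  after event 3 (t=10: SET b = 34): {b=34}

Answer: {b=34}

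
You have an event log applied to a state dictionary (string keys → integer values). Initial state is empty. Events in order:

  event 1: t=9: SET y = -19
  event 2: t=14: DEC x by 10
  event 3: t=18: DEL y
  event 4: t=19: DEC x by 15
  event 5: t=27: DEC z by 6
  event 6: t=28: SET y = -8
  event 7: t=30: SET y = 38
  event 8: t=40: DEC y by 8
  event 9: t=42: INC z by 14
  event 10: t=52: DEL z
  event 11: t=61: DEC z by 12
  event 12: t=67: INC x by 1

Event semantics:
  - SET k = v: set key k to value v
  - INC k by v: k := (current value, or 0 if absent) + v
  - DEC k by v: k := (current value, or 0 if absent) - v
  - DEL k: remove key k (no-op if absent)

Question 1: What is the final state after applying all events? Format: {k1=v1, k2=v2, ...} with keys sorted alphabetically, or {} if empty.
Answer: {x=-24, y=30, z=-12}

Derivation:
  after event 1 (t=9: SET y = -19): {y=-19}
  after event 2 (t=14: DEC x by 10): {x=-10, y=-19}
  after event 3 (t=18: DEL y): {x=-10}
  after event 4 (t=19: DEC x by 15): {x=-25}
  after event 5 (t=27: DEC z by 6): {x=-25, z=-6}
  after event 6 (t=28: SET y = -8): {x=-25, y=-8, z=-6}
  after event 7 (t=30: SET y = 38): {x=-25, y=38, z=-6}
  after event 8 (t=40: DEC y by 8): {x=-25, y=30, z=-6}
  after event 9 (t=42: INC z by 14): {x=-25, y=30, z=8}
  after event 10 (t=52: DEL z): {x=-25, y=30}
  after event 11 (t=61: DEC z by 12): {x=-25, y=30, z=-12}
  after event 12 (t=67: INC x by 1): {x=-24, y=30, z=-12}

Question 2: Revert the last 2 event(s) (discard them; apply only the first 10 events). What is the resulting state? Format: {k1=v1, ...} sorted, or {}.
Keep first 10 events (discard last 2):
  after event 1 (t=9: SET y = -19): {y=-19}
  after event 2 (t=14: DEC x by 10): {x=-10, y=-19}
  after event 3 (t=18: DEL y): {x=-10}
  after event 4 (t=19: DEC x by 15): {x=-25}
  after event 5 (t=27: DEC z by 6): {x=-25, z=-6}
  after event 6 (t=28: SET y = -8): {x=-25, y=-8, z=-6}
  after event 7 (t=30: SET y = 38): {x=-25, y=38, z=-6}
  after event 8 (t=40: DEC y by 8): {x=-25, y=30, z=-6}
  after event 9 (t=42: INC z by 14): {x=-25, y=30, z=8}
  after event 10 (t=52: DEL z): {x=-25, y=30}

Answer: {x=-25, y=30}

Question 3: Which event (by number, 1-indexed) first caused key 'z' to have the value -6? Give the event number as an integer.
Answer: 5

Derivation:
Looking for first event where z becomes -6:
  event 5: z (absent) -> -6  <-- first match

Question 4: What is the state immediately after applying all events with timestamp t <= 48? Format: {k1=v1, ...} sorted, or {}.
Apply events with t <= 48 (9 events):
  after event 1 (t=9: SET y = -19): {y=-19}
  after event 2 (t=14: DEC x by 10): {x=-10, y=-19}
  after event 3 (t=18: DEL y): {x=-10}
  after event 4 (t=19: DEC x by 15): {x=-25}
  after event 5 (t=27: DEC z by 6): {x=-25, z=-6}
  after event 6 (t=28: SET y = -8): {x=-25, y=-8, z=-6}
  after event 7 (t=30: SET y = 38): {x=-25, y=38, z=-6}
  after event 8 (t=40: DEC y by 8): {x=-25, y=30, z=-6}
  after event 9 (t=42: INC z by 14): {x=-25, y=30, z=8}

Answer: {x=-25, y=30, z=8}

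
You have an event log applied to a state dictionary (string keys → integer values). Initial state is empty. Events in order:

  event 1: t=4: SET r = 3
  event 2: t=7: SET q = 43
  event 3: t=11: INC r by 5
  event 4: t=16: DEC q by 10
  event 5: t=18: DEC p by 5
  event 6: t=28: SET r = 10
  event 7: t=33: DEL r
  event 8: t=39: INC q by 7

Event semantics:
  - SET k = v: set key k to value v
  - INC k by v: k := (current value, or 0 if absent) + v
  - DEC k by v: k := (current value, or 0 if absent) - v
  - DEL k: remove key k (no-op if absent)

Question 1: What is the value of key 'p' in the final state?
Track key 'p' through all 8 events:
  event 1 (t=4: SET r = 3): p unchanged
  event 2 (t=7: SET q = 43): p unchanged
  event 3 (t=11: INC r by 5): p unchanged
  event 4 (t=16: DEC q by 10): p unchanged
  event 5 (t=18: DEC p by 5): p (absent) -> -5
  event 6 (t=28: SET r = 10): p unchanged
  event 7 (t=33: DEL r): p unchanged
  event 8 (t=39: INC q by 7): p unchanged
Final: p = -5

Answer: -5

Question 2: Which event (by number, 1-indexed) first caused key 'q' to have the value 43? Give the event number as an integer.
Looking for first event where q becomes 43:
  event 2: q (absent) -> 43  <-- first match

Answer: 2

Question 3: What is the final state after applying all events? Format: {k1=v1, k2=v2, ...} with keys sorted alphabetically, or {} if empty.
  after event 1 (t=4: SET r = 3): {r=3}
  after event 2 (t=7: SET q = 43): {q=43, r=3}
  after event 3 (t=11: INC r by 5): {q=43, r=8}
  after event 4 (t=16: DEC q by 10): {q=33, r=8}
  after event 5 (t=18: DEC p by 5): {p=-5, q=33, r=8}
  after event 6 (t=28: SET r = 10): {p=-5, q=33, r=10}
  after event 7 (t=33: DEL r): {p=-5, q=33}
  after event 8 (t=39: INC q by 7): {p=-5, q=40}

Answer: {p=-5, q=40}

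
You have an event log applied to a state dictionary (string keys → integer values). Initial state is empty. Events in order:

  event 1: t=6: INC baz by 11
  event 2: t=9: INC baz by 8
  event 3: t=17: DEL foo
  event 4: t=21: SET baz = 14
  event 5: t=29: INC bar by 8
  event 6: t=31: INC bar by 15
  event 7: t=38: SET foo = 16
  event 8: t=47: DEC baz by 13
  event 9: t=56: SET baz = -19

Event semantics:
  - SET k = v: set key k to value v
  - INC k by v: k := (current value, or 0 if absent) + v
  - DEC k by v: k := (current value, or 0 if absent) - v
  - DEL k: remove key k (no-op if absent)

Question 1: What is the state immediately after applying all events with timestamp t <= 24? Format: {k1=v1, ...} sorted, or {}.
Apply events with t <= 24 (4 events):
  after event 1 (t=6: INC baz by 11): {baz=11}
  after event 2 (t=9: INC baz by 8): {baz=19}
  after event 3 (t=17: DEL foo): {baz=19}
  after event 4 (t=21: SET baz = 14): {baz=14}

Answer: {baz=14}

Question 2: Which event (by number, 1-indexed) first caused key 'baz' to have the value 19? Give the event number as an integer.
Looking for first event where baz becomes 19:
  event 1: baz = 11
  event 2: baz 11 -> 19  <-- first match

Answer: 2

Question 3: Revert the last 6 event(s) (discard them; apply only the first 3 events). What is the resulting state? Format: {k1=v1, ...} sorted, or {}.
Answer: {baz=19}

Derivation:
Keep first 3 events (discard last 6):
  after event 1 (t=6: INC baz by 11): {baz=11}
  after event 2 (t=9: INC baz by 8): {baz=19}
  after event 3 (t=17: DEL foo): {baz=19}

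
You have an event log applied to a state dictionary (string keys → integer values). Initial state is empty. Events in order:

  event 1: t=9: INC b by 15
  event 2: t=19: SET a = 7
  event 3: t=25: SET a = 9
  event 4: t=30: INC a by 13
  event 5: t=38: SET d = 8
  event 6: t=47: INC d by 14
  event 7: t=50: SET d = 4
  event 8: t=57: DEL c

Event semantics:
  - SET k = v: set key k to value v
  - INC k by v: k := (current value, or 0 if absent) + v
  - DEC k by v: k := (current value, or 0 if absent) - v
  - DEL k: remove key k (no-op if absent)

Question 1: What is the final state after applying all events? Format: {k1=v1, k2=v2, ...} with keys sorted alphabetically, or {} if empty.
Answer: {a=22, b=15, d=4}

Derivation:
  after event 1 (t=9: INC b by 15): {b=15}
  after event 2 (t=19: SET a = 7): {a=7, b=15}
  after event 3 (t=25: SET a = 9): {a=9, b=15}
  after event 4 (t=30: INC a by 13): {a=22, b=15}
  after event 5 (t=38: SET d = 8): {a=22, b=15, d=8}
  after event 6 (t=47: INC d by 14): {a=22, b=15, d=22}
  after event 7 (t=50: SET d = 4): {a=22, b=15, d=4}
  after event 8 (t=57: DEL c): {a=22, b=15, d=4}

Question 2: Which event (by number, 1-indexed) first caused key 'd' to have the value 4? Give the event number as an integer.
Looking for first event where d becomes 4:
  event 5: d = 8
  event 6: d = 22
  event 7: d 22 -> 4  <-- first match

Answer: 7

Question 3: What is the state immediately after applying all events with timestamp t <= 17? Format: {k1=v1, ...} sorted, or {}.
Answer: {b=15}

Derivation:
Apply events with t <= 17 (1 events):
  after event 1 (t=9: INC b by 15): {b=15}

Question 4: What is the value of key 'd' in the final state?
Track key 'd' through all 8 events:
  event 1 (t=9: INC b by 15): d unchanged
  event 2 (t=19: SET a = 7): d unchanged
  event 3 (t=25: SET a = 9): d unchanged
  event 4 (t=30: INC a by 13): d unchanged
  event 5 (t=38: SET d = 8): d (absent) -> 8
  event 6 (t=47: INC d by 14): d 8 -> 22
  event 7 (t=50: SET d = 4): d 22 -> 4
  event 8 (t=57: DEL c): d unchanged
Final: d = 4

Answer: 4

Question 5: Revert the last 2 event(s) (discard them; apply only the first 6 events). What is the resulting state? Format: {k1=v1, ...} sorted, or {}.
Answer: {a=22, b=15, d=22}

Derivation:
Keep first 6 events (discard last 2):
  after event 1 (t=9: INC b by 15): {b=15}
  after event 2 (t=19: SET a = 7): {a=7, b=15}
  after event 3 (t=25: SET a = 9): {a=9, b=15}
  after event 4 (t=30: INC a by 13): {a=22, b=15}
  after event 5 (t=38: SET d = 8): {a=22, b=15, d=8}
  after event 6 (t=47: INC d by 14): {a=22, b=15, d=22}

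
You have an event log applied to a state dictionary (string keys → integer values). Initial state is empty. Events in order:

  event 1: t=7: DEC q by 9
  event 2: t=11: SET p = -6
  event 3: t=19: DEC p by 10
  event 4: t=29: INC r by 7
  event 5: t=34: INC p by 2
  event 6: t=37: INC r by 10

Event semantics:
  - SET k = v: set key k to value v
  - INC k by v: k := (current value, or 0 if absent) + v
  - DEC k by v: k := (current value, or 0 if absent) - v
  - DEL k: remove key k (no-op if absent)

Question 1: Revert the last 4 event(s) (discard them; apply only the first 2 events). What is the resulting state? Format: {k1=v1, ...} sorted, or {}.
Keep first 2 events (discard last 4):
  after event 1 (t=7: DEC q by 9): {q=-9}
  after event 2 (t=11: SET p = -6): {p=-6, q=-9}

Answer: {p=-6, q=-9}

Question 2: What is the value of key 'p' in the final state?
Answer: -14

Derivation:
Track key 'p' through all 6 events:
  event 1 (t=7: DEC q by 9): p unchanged
  event 2 (t=11: SET p = -6): p (absent) -> -6
  event 3 (t=19: DEC p by 10): p -6 -> -16
  event 4 (t=29: INC r by 7): p unchanged
  event 5 (t=34: INC p by 2): p -16 -> -14
  event 6 (t=37: INC r by 10): p unchanged
Final: p = -14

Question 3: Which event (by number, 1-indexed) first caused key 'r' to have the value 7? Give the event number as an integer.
Looking for first event where r becomes 7:
  event 4: r (absent) -> 7  <-- first match

Answer: 4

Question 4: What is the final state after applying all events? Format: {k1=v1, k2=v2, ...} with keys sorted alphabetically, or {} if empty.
  after event 1 (t=7: DEC q by 9): {q=-9}
  after event 2 (t=11: SET p = -6): {p=-6, q=-9}
  after event 3 (t=19: DEC p by 10): {p=-16, q=-9}
  after event 4 (t=29: INC r by 7): {p=-16, q=-9, r=7}
  after event 5 (t=34: INC p by 2): {p=-14, q=-9, r=7}
  after event 6 (t=37: INC r by 10): {p=-14, q=-9, r=17}

Answer: {p=-14, q=-9, r=17}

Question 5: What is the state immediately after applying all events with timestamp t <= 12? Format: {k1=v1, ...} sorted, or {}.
Apply events with t <= 12 (2 events):
  after event 1 (t=7: DEC q by 9): {q=-9}
  after event 2 (t=11: SET p = -6): {p=-6, q=-9}

Answer: {p=-6, q=-9}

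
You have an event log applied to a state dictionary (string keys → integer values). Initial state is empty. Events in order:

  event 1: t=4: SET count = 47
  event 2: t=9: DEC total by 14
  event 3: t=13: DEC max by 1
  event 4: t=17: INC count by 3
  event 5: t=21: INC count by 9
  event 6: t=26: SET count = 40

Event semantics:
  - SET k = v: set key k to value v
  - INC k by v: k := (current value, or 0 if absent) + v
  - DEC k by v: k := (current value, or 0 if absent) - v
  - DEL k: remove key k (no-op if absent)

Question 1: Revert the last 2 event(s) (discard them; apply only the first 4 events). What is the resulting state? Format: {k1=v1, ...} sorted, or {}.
Keep first 4 events (discard last 2):
  after event 1 (t=4: SET count = 47): {count=47}
  after event 2 (t=9: DEC total by 14): {count=47, total=-14}
  after event 3 (t=13: DEC max by 1): {count=47, max=-1, total=-14}
  after event 4 (t=17: INC count by 3): {count=50, max=-1, total=-14}

Answer: {count=50, max=-1, total=-14}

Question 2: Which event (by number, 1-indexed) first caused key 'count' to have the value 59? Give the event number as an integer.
Answer: 5

Derivation:
Looking for first event where count becomes 59:
  event 1: count = 47
  event 2: count = 47
  event 3: count = 47
  event 4: count = 50
  event 5: count 50 -> 59  <-- first match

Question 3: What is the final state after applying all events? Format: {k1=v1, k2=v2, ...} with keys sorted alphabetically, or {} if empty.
  after event 1 (t=4: SET count = 47): {count=47}
  after event 2 (t=9: DEC total by 14): {count=47, total=-14}
  after event 3 (t=13: DEC max by 1): {count=47, max=-1, total=-14}
  after event 4 (t=17: INC count by 3): {count=50, max=-1, total=-14}
  after event 5 (t=21: INC count by 9): {count=59, max=-1, total=-14}
  after event 6 (t=26: SET count = 40): {count=40, max=-1, total=-14}

Answer: {count=40, max=-1, total=-14}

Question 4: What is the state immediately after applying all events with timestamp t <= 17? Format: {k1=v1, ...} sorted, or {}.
Apply events with t <= 17 (4 events):
  after event 1 (t=4: SET count = 47): {count=47}
  after event 2 (t=9: DEC total by 14): {count=47, total=-14}
  after event 3 (t=13: DEC max by 1): {count=47, max=-1, total=-14}
  after event 4 (t=17: INC count by 3): {count=50, max=-1, total=-14}

Answer: {count=50, max=-1, total=-14}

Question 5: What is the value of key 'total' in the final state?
Answer: -14

Derivation:
Track key 'total' through all 6 events:
  event 1 (t=4: SET count = 47): total unchanged
  event 2 (t=9: DEC total by 14): total (absent) -> -14
  event 3 (t=13: DEC max by 1): total unchanged
  event 4 (t=17: INC count by 3): total unchanged
  event 5 (t=21: INC count by 9): total unchanged
  event 6 (t=26: SET count = 40): total unchanged
Final: total = -14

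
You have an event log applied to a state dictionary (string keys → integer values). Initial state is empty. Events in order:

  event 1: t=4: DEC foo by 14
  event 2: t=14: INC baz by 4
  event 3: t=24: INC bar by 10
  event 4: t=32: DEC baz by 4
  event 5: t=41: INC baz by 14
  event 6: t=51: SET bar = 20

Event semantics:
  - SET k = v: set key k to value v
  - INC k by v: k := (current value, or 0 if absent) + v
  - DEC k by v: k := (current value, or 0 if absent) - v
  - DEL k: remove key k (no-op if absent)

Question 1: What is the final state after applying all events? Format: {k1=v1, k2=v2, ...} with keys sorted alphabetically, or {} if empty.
  after event 1 (t=4: DEC foo by 14): {foo=-14}
  after event 2 (t=14: INC baz by 4): {baz=4, foo=-14}
  after event 3 (t=24: INC bar by 10): {bar=10, baz=4, foo=-14}
  after event 4 (t=32: DEC baz by 4): {bar=10, baz=0, foo=-14}
  after event 5 (t=41: INC baz by 14): {bar=10, baz=14, foo=-14}
  after event 6 (t=51: SET bar = 20): {bar=20, baz=14, foo=-14}

Answer: {bar=20, baz=14, foo=-14}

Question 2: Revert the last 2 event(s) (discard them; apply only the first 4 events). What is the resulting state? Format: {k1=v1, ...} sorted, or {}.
Keep first 4 events (discard last 2):
  after event 1 (t=4: DEC foo by 14): {foo=-14}
  after event 2 (t=14: INC baz by 4): {baz=4, foo=-14}
  after event 3 (t=24: INC bar by 10): {bar=10, baz=4, foo=-14}
  after event 4 (t=32: DEC baz by 4): {bar=10, baz=0, foo=-14}

Answer: {bar=10, baz=0, foo=-14}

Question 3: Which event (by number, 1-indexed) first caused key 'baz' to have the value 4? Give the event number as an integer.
Answer: 2

Derivation:
Looking for first event where baz becomes 4:
  event 2: baz (absent) -> 4  <-- first match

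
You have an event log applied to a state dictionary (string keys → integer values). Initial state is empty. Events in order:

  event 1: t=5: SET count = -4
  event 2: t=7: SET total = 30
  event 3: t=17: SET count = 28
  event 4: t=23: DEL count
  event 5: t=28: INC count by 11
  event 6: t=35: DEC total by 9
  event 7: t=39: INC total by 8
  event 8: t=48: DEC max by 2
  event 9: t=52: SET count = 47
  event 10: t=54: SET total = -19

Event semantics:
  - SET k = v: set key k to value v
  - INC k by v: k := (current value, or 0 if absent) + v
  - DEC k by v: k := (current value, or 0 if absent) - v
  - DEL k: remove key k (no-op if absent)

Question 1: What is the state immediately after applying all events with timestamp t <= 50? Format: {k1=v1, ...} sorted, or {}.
Answer: {count=11, max=-2, total=29}

Derivation:
Apply events with t <= 50 (8 events):
  after event 1 (t=5: SET count = -4): {count=-4}
  after event 2 (t=7: SET total = 30): {count=-4, total=30}
  after event 3 (t=17: SET count = 28): {count=28, total=30}
  after event 4 (t=23: DEL count): {total=30}
  after event 5 (t=28: INC count by 11): {count=11, total=30}
  after event 6 (t=35: DEC total by 9): {count=11, total=21}
  after event 7 (t=39: INC total by 8): {count=11, total=29}
  after event 8 (t=48: DEC max by 2): {count=11, max=-2, total=29}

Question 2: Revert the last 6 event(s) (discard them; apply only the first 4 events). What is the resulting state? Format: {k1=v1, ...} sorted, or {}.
Keep first 4 events (discard last 6):
  after event 1 (t=5: SET count = -4): {count=-4}
  after event 2 (t=7: SET total = 30): {count=-4, total=30}
  after event 3 (t=17: SET count = 28): {count=28, total=30}
  after event 4 (t=23: DEL count): {total=30}

Answer: {total=30}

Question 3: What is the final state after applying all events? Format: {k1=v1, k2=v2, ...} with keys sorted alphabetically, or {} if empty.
Answer: {count=47, max=-2, total=-19}

Derivation:
  after event 1 (t=5: SET count = -4): {count=-4}
  after event 2 (t=7: SET total = 30): {count=-4, total=30}
  after event 3 (t=17: SET count = 28): {count=28, total=30}
  after event 4 (t=23: DEL count): {total=30}
  after event 5 (t=28: INC count by 11): {count=11, total=30}
  after event 6 (t=35: DEC total by 9): {count=11, total=21}
  after event 7 (t=39: INC total by 8): {count=11, total=29}
  after event 8 (t=48: DEC max by 2): {count=11, max=-2, total=29}
  after event 9 (t=52: SET count = 47): {count=47, max=-2, total=29}
  after event 10 (t=54: SET total = -19): {count=47, max=-2, total=-19}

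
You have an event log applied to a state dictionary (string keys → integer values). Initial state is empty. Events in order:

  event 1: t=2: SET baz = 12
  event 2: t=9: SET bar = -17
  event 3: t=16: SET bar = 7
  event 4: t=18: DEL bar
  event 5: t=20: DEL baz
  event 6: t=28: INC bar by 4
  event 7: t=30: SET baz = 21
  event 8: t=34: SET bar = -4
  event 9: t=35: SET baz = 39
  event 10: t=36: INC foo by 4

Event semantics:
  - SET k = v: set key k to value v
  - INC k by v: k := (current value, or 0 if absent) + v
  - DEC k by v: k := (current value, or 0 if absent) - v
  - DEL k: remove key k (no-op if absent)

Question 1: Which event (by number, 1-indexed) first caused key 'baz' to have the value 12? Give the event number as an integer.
Answer: 1

Derivation:
Looking for first event where baz becomes 12:
  event 1: baz (absent) -> 12  <-- first match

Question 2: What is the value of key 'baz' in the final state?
Answer: 39

Derivation:
Track key 'baz' through all 10 events:
  event 1 (t=2: SET baz = 12): baz (absent) -> 12
  event 2 (t=9: SET bar = -17): baz unchanged
  event 3 (t=16: SET bar = 7): baz unchanged
  event 4 (t=18: DEL bar): baz unchanged
  event 5 (t=20: DEL baz): baz 12 -> (absent)
  event 6 (t=28: INC bar by 4): baz unchanged
  event 7 (t=30: SET baz = 21): baz (absent) -> 21
  event 8 (t=34: SET bar = -4): baz unchanged
  event 9 (t=35: SET baz = 39): baz 21 -> 39
  event 10 (t=36: INC foo by 4): baz unchanged
Final: baz = 39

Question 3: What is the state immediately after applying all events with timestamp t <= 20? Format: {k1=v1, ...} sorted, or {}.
Apply events with t <= 20 (5 events):
  after event 1 (t=2: SET baz = 12): {baz=12}
  after event 2 (t=9: SET bar = -17): {bar=-17, baz=12}
  after event 3 (t=16: SET bar = 7): {bar=7, baz=12}
  after event 4 (t=18: DEL bar): {baz=12}
  after event 5 (t=20: DEL baz): {}

Answer: {}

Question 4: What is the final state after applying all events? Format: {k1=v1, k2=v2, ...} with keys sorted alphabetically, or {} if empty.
Answer: {bar=-4, baz=39, foo=4}

Derivation:
  after event 1 (t=2: SET baz = 12): {baz=12}
  after event 2 (t=9: SET bar = -17): {bar=-17, baz=12}
  after event 3 (t=16: SET bar = 7): {bar=7, baz=12}
  after event 4 (t=18: DEL bar): {baz=12}
  after event 5 (t=20: DEL baz): {}
  after event 6 (t=28: INC bar by 4): {bar=4}
  after event 7 (t=30: SET baz = 21): {bar=4, baz=21}
  after event 8 (t=34: SET bar = -4): {bar=-4, baz=21}
  after event 9 (t=35: SET baz = 39): {bar=-4, baz=39}
  after event 10 (t=36: INC foo by 4): {bar=-4, baz=39, foo=4}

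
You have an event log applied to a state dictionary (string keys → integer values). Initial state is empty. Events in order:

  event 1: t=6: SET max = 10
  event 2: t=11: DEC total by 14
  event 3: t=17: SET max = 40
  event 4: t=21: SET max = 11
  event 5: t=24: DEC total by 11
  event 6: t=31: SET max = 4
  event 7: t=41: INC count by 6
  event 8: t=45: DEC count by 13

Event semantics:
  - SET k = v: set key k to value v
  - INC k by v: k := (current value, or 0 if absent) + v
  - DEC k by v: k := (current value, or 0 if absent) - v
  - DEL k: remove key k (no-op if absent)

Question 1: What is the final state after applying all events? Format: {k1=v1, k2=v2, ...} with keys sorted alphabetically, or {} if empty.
  after event 1 (t=6: SET max = 10): {max=10}
  after event 2 (t=11: DEC total by 14): {max=10, total=-14}
  after event 3 (t=17: SET max = 40): {max=40, total=-14}
  after event 4 (t=21: SET max = 11): {max=11, total=-14}
  after event 5 (t=24: DEC total by 11): {max=11, total=-25}
  after event 6 (t=31: SET max = 4): {max=4, total=-25}
  after event 7 (t=41: INC count by 6): {count=6, max=4, total=-25}
  after event 8 (t=45: DEC count by 13): {count=-7, max=4, total=-25}

Answer: {count=-7, max=4, total=-25}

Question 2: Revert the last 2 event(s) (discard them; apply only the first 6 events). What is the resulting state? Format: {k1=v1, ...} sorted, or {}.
Answer: {max=4, total=-25}

Derivation:
Keep first 6 events (discard last 2):
  after event 1 (t=6: SET max = 10): {max=10}
  after event 2 (t=11: DEC total by 14): {max=10, total=-14}
  after event 3 (t=17: SET max = 40): {max=40, total=-14}
  after event 4 (t=21: SET max = 11): {max=11, total=-14}
  after event 5 (t=24: DEC total by 11): {max=11, total=-25}
  after event 6 (t=31: SET max = 4): {max=4, total=-25}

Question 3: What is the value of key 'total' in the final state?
Track key 'total' through all 8 events:
  event 1 (t=6: SET max = 10): total unchanged
  event 2 (t=11: DEC total by 14): total (absent) -> -14
  event 3 (t=17: SET max = 40): total unchanged
  event 4 (t=21: SET max = 11): total unchanged
  event 5 (t=24: DEC total by 11): total -14 -> -25
  event 6 (t=31: SET max = 4): total unchanged
  event 7 (t=41: INC count by 6): total unchanged
  event 8 (t=45: DEC count by 13): total unchanged
Final: total = -25

Answer: -25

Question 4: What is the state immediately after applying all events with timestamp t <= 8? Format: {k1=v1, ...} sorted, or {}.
Apply events with t <= 8 (1 events):
  after event 1 (t=6: SET max = 10): {max=10}

Answer: {max=10}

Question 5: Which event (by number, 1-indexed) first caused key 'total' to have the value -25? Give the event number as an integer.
Answer: 5

Derivation:
Looking for first event where total becomes -25:
  event 2: total = -14
  event 3: total = -14
  event 4: total = -14
  event 5: total -14 -> -25  <-- first match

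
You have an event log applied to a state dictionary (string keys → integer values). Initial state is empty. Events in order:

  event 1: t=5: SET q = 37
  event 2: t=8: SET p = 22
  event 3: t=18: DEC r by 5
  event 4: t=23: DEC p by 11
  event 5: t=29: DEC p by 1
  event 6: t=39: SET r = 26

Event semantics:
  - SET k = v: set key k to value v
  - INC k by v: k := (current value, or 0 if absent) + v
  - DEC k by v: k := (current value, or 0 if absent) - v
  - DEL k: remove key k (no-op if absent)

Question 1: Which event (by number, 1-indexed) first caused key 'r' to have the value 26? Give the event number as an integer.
Looking for first event where r becomes 26:
  event 3: r = -5
  event 4: r = -5
  event 5: r = -5
  event 6: r -5 -> 26  <-- first match

Answer: 6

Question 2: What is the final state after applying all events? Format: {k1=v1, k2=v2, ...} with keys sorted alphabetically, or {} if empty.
  after event 1 (t=5: SET q = 37): {q=37}
  after event 2 (t=8: SET p = 22): {p=22, q=37}
  after event 3 (t=18: DEC r by 5): {p=22, q=37, r=-5}
  after event 4 (t=23: DEC p by 11): {p=11, q=37, r=-5}
  after event 5 (t=29: DEC p by 1): {p=10, q=37, r=-5}
  after event 6 (t=39: SET r = 26): {p=10, q=37, r=26}

Answer: {p=10, q=37, r=26}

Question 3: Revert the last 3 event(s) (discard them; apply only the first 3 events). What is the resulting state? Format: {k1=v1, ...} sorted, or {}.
Keep first 3 events (discard last 3):
  after event 1 (t=5: SET q = 37): {q=37}
  after event 2 (t=8: SET p = 22): {p=22, q=37}
  after event 3 (t=18: DEC r by 5): {p=22, q=37, r=-5}

Answer: {p=22, q=37, r=-5}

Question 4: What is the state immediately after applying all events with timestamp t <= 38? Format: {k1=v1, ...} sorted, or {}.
Answer: {p=10, q=37, r=-5}

Derivation:
Apply events with t <= 38 (5 events):
  after event 1 (t=5: SET q = 37): {q=37}
  after event 2 (t=8: SET p = 22): {p=22, q=37}
  after event 3 (t=18: DEC r by 5): {p=22, q=37, r=-5}
  after event 4 (t=23: DEC p by 11): {p=11, q=37, r=-5}
  after event 5 (t=29: DEC p by 1): {p=10, q=37, r=-5}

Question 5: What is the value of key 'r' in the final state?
Answer: 26

Derivation:
Track key 'r' through all 6 events:
  event 1 (t=5: SET q = 37): r unchanged
  event 2 (t=8: SET p = 22): r unchanged
  event 3 (t=18: DEC r by 5): r (absent) -> -5
  event 4 (t=23: DEC p by 11): r unchanged
  event 5 (t=29: DEC p by 1): r unchanged
  event 6 (t=39: SET r = 26): r -5 -> 26
Final: r = 26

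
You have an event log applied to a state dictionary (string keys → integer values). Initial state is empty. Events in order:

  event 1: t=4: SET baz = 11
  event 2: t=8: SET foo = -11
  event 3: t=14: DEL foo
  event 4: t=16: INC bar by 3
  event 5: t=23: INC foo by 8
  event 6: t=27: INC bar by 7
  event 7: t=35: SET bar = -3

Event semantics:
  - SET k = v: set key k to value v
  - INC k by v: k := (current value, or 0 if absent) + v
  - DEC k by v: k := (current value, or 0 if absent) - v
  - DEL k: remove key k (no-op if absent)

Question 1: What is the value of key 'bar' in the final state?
Answer: -3

Derivation:
Track key 'bar' through all 7 events:
  event 1 (t=4: SET baz = 11): bar unchanged
  event 2 (t=8: SET foo = -11): bar unchanged
  event 3 (t=14: DEL foo): bar unchanged
  event 4 (t=16: INC bar by 3): bar (absent) -> 3
  event 5 (t=23: INC foo by 8): bar unchanged
  event 6 (t=27: INC bar by 7): bar 3 -> 10
  event 7 (t=35: SET bar = -3): bar 10 -> -3
Final: bar = -3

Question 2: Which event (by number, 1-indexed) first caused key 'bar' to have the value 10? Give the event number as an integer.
Answer: 6

Derivation:
Looking for first event where bar becomes 10:
  event 4: bar = 3
  event 5: bar = 3
  event 6: bar 3 -> 10  <-- first match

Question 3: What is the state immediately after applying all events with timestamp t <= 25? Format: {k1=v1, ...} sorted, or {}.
Apply events with t <= 25 (5 events):
  after event 1 (t=4: SET baz = 11): {baz=11}
  after event 2 (t=8: SET foo = -11): {baz=11, foo=-11}
  after event 3 (t=14: DEL foo): {baz=11}
  after event 4 (t=16: INC bar by 3): {bar=3, baz=11}
  after event 5 (t=23: INC foo by 8): {bar=3, baz=11, foo=8}

Answer: {bar=3, baz=11, foo=8}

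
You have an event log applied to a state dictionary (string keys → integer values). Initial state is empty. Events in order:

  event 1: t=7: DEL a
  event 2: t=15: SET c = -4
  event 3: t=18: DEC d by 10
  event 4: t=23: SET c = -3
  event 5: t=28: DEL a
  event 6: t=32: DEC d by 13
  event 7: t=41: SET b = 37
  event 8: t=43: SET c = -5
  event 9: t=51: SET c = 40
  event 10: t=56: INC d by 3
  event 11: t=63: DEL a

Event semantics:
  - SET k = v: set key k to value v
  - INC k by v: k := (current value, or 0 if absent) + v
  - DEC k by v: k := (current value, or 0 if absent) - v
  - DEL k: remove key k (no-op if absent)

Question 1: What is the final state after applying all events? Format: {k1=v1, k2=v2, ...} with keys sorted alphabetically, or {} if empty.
Answer: {b=37, c=40, d=-20}

Derivation:
  after event 1 (t=7: DEL a): {}
  after event 2 (t=15: SET c = -4): {c=-4}
  after event 3 (t=18: DEC d by 10): {c=-4, d=-10}
  after event 4 (t=23: SET c = -3): {c=-3, d=-10}
  after event 5 (t=28: DEL a): {c=-3, d=-10}
  after event 6 (t=32: DEC d by 13): {c=-3, d=-23}
  after event 7 (t=41: SET b = 37): {b=37, c=-3, d=-23}
  after event 8 (t=43: SET c = -5): {b=37, c=-5, d=-23}
  after event 9 (t=51: SET c = 40): {b=37, c=40, d=-23}
  after event 10 (t=56: INC d by 3): {b=37, c=40, d=-20}
  after event 11 (t=63: DEL a): {b=37, c=40, d=-20}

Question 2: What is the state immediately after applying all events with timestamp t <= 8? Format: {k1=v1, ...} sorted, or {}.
Answer: {}

Derivation:
Apply events with t <= 8 (1 events):
  after event 1 (t=7: DEL a): {}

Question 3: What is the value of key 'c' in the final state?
Answer: 40

Derivation:
Track key 'c' through all 11 events:
  event 1 (t=7: DEL a): c unchanged
  event 2 (t=15: SET c = -4): c (absent) -> -4
  event 3 (t=18: DEC d by 10): c unchanged
  event 4 (t=23: SET c = -3): c -4 -> -3
  event 5 (t=28: DEL a): c unchanged
  event 6 (t=32: DEC d by 13): c unchanged
  event 7 (t=41: SET b = 37): c unchanged
  event 8 (t=43: SET c = -5): c -3 -> -5
  event 9 (t=51: SET c = 40): c -5 -> 40
  event 10 (t=56: INC d by 3): c unchanged
  event 11 (t=63: DEL a): c unchanged
Final: c = 40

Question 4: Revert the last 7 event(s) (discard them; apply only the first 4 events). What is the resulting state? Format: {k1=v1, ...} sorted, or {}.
Keep first 4 events (discard last 7):
  after event 1 (t=7: DEL a): {}
  after event 2 (t=15: SET c = -4): {c=-4}
  after event 3 (t=18: DEC d by 10): {c=-4, d=-10}
  after event 4 (t=23: SET c = -3): {c=-3, d=-10}

Answer: {c=-3, d=-10}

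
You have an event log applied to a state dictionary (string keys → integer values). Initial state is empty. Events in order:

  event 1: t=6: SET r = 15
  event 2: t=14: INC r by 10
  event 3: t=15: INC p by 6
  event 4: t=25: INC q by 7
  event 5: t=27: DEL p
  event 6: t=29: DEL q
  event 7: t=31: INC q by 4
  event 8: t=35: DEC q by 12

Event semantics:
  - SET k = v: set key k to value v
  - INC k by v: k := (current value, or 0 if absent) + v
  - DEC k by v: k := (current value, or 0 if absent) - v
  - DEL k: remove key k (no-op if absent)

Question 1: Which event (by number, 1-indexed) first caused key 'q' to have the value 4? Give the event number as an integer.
Answer: 7

Derivation:
Looking for first event where q becomes 4:
  event 4: q = 7
  event 5: q = 7
  event 6: q = (absent)
  event 7: q (absent) -> 4  <-- first match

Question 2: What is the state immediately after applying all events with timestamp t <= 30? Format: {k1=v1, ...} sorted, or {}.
Apply events with t <= 30 (6 events):
  after event 1 (t=6: SET r = 15): {r=15}
  after event 2 (t=14: INC r by 10): {r=25}
  after event 3 (t=15: INC p by 6): {p=6, r=25}
  after event 4 (t=25: INC q by 7): {p=6, q=7, r=25}
  after event 5 (t=27: DEL p): {q=7, r=25}
  after event 6 (t=29: DEL q): {r=25}

Answer: {r=25}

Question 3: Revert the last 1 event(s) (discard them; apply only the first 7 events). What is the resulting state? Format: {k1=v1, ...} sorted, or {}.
Keep first 7 events (discard last 1):
  after event 1 (t=6: SET r = 15): {r=15}
  after event 2 (t=14: INC r by 10): {r=25}
  after event 3 (t=15: INC p by 6): {p=6, r=25}
  after event 4 (t=25: INC q by 7): {p=6, q=7, r=25}
  after event 5 (t=27: DEL p): {q=7, r=25}
  after event 6 (t=29: DEL q): {r=25}
  after event 7 (t=31: INC q by 4): {q=4, r=25}

Answer: {q=4, r=25}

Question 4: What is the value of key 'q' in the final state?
Track key 'q' through all 8 events:
  event 1 (t=6: SET r = 15): q unchanged
  event 2 (t=14: INC r by 10): q unchanged
  event 3 (t=15: INC p by 6): q unchanged
  event 4 (t=25: INC q by 7): q (absent) -> 7
  event 5 (t=27: DEL p): q unchanged
  event 6 (t=29: DEL q): q 7 -> (absent)
  event 7 (t=31: INC q by 4): q (absent) -> 4
  event 8 (t=35: DEC q by 12): q 4 -> -8
Final: q = -8

Answer: -8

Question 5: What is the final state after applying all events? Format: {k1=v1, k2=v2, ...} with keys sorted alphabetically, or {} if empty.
Answer: {q=-8, r=25}

Derivation:
  after event 1 (t=6: SET r = 15): {r=15}
  after event 2 (t=14: INC r by 10): {r=25}
  after event 3 (t=15: INC p by 6): {p=6, r=25}
  after event 4 (t=25: INC q by 7): {p=6, q=7, r=25}
  after event 5 (t=27: DEL p): {q=7, r=25}
  after event 6 (t=29: DEL q): {r=25}
  after event 7 (t=31: INC q by 4): {q=4, r=25}
  after event 8 (t=35: DEC q by 12): {q=-8, r=25}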